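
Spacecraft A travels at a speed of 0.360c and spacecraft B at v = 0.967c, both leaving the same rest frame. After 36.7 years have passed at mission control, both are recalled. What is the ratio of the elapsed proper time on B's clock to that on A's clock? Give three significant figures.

A: γ = 1/√(1 − 0.360²) = 1/√0.8704 = 1.072. B: γ = 1/√(1 − 0.967²) = 1/√0.06491 = 3.925.
τ_A/τ_B = γ_B/γ_A = 3.925/1.072 = 3.662, so τ_B/τ_A = 0.2731.

τ_B/τ_A = 0.273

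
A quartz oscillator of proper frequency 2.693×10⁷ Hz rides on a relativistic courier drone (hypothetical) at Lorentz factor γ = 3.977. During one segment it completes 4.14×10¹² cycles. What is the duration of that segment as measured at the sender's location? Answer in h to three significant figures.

γ = 3.977
Proper time for N cycles: τ = N/f = 4.14×10¹²/(2.693×10⁷) = 1.537×10⁵ s = 42.70 h.
Lab-frame duration Δt = γτ = 3.977 × 42.70 = 169.8 h.

Δt = 170 h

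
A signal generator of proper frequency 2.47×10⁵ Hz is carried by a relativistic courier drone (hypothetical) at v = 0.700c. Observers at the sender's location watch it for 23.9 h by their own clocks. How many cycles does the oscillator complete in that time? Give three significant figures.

γ = 1/√(1 − 0.700²) = 1/√0.5100 = 1.400
During 23.9 h of lab time, the oscillator's proper time advances by τ = Δt/γ = 23.9/1.400 = 17.07 h = 6.144×10⁴ s.
N = f × τ = 2.47×10⁵ × 6.144×10⁴ = 1.518×10¹⁰.

N = 1.52×10¹⁰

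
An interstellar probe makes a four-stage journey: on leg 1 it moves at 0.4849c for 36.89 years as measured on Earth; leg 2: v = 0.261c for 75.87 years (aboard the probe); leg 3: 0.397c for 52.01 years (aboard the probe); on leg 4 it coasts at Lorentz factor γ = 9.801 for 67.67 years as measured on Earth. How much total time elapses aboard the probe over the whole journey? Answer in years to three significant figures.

τ = 167 years

Leg 1: γ = 1/√(1 − 0.4849²) = 1/√0.7649 = 1.143; τ_1 = 36.89/1.143 = 32.26 years.
Leg 2: 75.87 years is already measured aboard the probe.
Leg 3: 52.01 years is already measured aboard the probe.
Leg 4: γ = 9.801; τ_4 = 67.67/9.801 = 6.904 years.
Total: 32.26 + 75.87 + 52.01 + 6.904 years.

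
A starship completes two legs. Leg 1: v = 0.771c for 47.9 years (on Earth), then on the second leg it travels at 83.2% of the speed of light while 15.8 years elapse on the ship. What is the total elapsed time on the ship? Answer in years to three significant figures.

Leg 1: γ = 1/√(1 − 0.771²) = 1/√0.4056 = 1.570; τ_1 = 47.9/1.570 = 30.50 years.
Leg 2: 15.8 years is already measured on the ship.
Total: 30.50 + 15.80 years.

τ = 46.3 years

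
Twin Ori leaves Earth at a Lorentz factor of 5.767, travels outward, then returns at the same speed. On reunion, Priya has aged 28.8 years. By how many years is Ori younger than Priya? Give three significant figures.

γ = 5.767
Ori's elapsed proper time: τ = 28.8/5.767 = 4.994 years.
Age gap = Δt − τ = 28.8 − 4.994 years.

Δt − τ = 23.8 years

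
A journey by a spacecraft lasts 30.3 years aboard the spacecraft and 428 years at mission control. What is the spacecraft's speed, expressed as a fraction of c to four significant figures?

The proper time is measured aboard the spacecraft (both events occur at the spacecraft's location); Δt is measured at mission control. γ = Δt/τ = 428/30.3 = 14.13.
β = √(1 − 1/γ²) = √(1 − 0.005012) = √0.9950

v = 0.9975c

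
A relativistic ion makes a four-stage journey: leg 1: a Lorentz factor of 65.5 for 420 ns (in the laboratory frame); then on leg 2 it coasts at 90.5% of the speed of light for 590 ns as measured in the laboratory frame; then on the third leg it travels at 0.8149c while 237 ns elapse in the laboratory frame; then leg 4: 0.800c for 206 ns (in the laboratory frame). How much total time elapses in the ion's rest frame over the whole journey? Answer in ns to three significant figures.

Leg 1: γ = 65.5; τ_1 = 420/65.50 = 6.412 ns.
Leg 2: β = 0.905; γ = 1/√(1 − 0.905²) = 1/√0.1810 = 2.351; τ_2 = 590/2.351 = 251.0 ns.
Leg 3: γ = 1/√(1 − 0.8149²) = 1/√0.3359 = 1.725; τ_3 = 237/1.725 = 137.4 ns.
Leg 4: γ = 1/√(1 − 0.800²) = 5/3 ≈ 1.667; τ_4 = 206/1.667 = 123.6 ns.
Total: 6.412 + 251.0 + 137.4 + 123.6 ns.

τ = 518 ns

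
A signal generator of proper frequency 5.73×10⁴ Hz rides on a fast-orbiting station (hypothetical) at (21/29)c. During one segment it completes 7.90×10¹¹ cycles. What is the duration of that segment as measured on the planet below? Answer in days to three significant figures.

Δt = 231 days

γ = 1/√(1 − (21/29)²) = 29/20 = 1.450
Proper time for N cycles: τ = N/f = 7.90×10¹¹/(5.73×10⁴) = 1.379×10⁷ s = 159.6 days.
Lab-frame duration Δt = γτ = 1.450 × 159.6 = 231.4 days.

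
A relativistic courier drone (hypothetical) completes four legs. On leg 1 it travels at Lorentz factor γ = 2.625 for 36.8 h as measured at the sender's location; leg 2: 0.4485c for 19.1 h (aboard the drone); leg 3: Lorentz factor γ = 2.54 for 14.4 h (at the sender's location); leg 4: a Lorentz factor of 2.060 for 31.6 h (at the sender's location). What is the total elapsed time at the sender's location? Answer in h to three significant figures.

Δt = 104 h

Leg 1: 36.8 h is already measured at the sender's location.
Leg 2: γ = 1/√(1 − 0.4485²) = 1/√0.7988 = 1.119; Δt_2 = 1.119 × 19.1 = 21.37 h.
Leg 3: 14.4 h is already measured at the sender's location.
Leg 4: 31.6 h is already measured at the sender's location.
Total: 36.80 + 21.37 + 14.40 + 31.60 h.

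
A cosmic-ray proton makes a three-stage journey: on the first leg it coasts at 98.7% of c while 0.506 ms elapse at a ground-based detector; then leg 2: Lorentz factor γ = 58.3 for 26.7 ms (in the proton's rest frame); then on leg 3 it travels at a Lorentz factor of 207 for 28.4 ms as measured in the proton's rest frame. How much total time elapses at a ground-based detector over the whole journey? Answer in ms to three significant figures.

Leg 1: 0.506 ms is already measured at a ground-based detector.
Leg 2: γ = 58.3; Δt_2 = 58.30 × 26.7 = 1557 ms.
Leg 3: γ = 207; Δt_3 = 207.0 × 28.4 = 5879 ms.
Total: 0.5060 + 1557 + 5879 ms.

Δt = 7440 ms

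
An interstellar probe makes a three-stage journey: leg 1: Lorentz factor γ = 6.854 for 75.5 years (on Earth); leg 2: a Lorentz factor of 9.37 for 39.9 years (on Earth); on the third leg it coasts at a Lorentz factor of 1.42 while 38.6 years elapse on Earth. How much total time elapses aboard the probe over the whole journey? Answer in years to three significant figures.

τ = 42.5 years

Leg 1: γ = 6.854; τ_1 = 75.5/6.854 = 11.02 years.
Leg 2: γ = 9.37; τ_2 = 39.9/9.370 = 4.258 years.
Leg 3: γ = 1.42; τ_3 = 38.6/1.420 = 27.18 years.
Total: 11.02 + 4.258 + 27.18 years.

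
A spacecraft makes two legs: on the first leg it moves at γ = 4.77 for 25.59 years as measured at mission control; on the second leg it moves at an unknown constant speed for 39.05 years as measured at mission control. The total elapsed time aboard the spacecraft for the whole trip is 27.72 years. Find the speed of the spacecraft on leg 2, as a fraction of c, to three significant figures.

β = 0.820

Leg 1: γ = 4.77; τ_1 = 25.59/4.770 = 5.365 years.
Leg 2: speed unknown; τ_2 = 39.05/γ_2.
Total proper time: 5.365 + τ_2 = 27.72, so τ_2 = 27.72 − 5.365 = 22.36 years.
γ_2 = 39.05/22.36 = 1.747; β = √(1 − 1/γ²) = √0.6723.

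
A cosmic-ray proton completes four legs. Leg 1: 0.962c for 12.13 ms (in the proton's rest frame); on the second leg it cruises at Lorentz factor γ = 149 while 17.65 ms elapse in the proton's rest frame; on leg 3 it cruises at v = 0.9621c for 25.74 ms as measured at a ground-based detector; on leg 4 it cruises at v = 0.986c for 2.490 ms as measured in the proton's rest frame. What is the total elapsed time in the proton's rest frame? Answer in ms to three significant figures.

Leg 1: 12.13 ms is already measured in the proton's rest frame.
Leg 2: 17.65 ms is already measured in the proton's rest frame.
Leg 3: γ = 1/√(1 − 0.9621²) = 1/√0.07436 = 3.667; τ_3 = 25.74/3.667 = 7.019 ms.
Leg 4: 2.490 ms is already measured in the proton's rest frame.
Total: 12.13 + 17.65 + 7.019 + 2.490 ms.

τ = 39.3 ms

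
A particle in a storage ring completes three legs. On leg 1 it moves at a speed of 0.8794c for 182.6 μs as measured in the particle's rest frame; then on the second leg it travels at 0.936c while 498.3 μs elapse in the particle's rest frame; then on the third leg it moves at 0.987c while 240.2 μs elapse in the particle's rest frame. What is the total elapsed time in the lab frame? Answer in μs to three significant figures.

Δt = 3290 μs

Leg 1: γ = 1/√(1 − 0.8794²) = 1/√0.2267 = 2.100; Δt_1 = 2.100 × 182.6 = 383.5 μs.
Leg 2: γ = 1/√(1 − 0.936²) = 1/√0.1239 = 2.841; Δt_2 = 2.841 × 498.3 = 1416 μs.
Leg 3: γ = 1/√(1 − 0.987²) = 1/√0.02583 = 6.222; Δt_3 = 6.222 × 240.2 = 1495 μs.
Total: 383.5 + 1416 + 1495 μs.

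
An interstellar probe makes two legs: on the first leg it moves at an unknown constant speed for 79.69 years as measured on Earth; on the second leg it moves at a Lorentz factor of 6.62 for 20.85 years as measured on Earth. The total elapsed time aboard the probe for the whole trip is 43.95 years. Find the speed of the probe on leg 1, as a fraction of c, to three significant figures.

Leg 1: speed unknown; τ_1 = 79.69/γ_1.
Leg 2: γ = 6.62; τ_2 = 20.85/6.620 = 3.150 years.
Total proper time: τ_1 + 3.150 = 43.95, so τ_1 = 43.95 − 3.150 = 40.80 years.
γ_1 = 79.69/40.80 = 1.953; β = √(1 − 1/γ²) = √0.7379.

β = 0.859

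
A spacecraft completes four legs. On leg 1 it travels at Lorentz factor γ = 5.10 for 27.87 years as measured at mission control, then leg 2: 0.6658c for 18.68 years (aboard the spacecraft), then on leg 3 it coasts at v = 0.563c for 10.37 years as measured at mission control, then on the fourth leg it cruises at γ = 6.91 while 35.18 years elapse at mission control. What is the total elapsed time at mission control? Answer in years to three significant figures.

Δt = 98.5 years

Leg 1: 27.87 years is already measured at mission control.
Leg 2: γ = 1/√(1 − 0.6658²) = 1/√0.5567 = 1.340; Δt_2 = 1.340 × 18.68 = 25.04 years.
Leg 3: 10.37 years is already measured at mission control.
Leg 4: 35.18 years is already measured at mission control.
Total: 27.87 + 25.04 + 10.37 + 35.18 years.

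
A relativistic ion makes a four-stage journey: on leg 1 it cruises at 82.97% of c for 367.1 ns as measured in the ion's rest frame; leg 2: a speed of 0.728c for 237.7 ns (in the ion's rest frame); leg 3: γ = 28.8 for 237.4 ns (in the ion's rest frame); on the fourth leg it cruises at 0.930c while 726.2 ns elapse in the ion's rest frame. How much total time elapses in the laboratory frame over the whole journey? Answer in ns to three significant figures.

Leg 1: β = 0.8297; γ = 1/√(1 − 0.8297²) = 1/√0.3116 = 1.791; Δt_1 = 1.791 × 367.1 = 657.6 ns.
Leg 2: γ = 1/√(1 − 0.728²) = 1/√0.4700 = 1.459; Δt_2 = 1.459 × 237.7 = 346.7 ns.
Leg 3: γ = 28.8; Δt_3 = 28.80 × 237.4 = 6837 ns.
Leg 4: γ = 1/√(1 − 0.930²) = 1/√0.1351 = 2.721; Δt_4 = 2.721 × 726.2 = 1976 ns.
Total: 657.6 + 346.7 + 6837 + 1976 ns.

Δt = 9820 ns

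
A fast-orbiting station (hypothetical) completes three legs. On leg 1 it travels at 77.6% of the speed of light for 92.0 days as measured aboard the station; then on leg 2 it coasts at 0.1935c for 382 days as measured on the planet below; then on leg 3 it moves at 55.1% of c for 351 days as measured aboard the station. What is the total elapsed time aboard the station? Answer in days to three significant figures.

τ = 818 days

Leg 1: 92.0 days is already measured aboard the station.
Leg 2: γ = 1/√(1 − 0.1935²) = 1/√0.9626 = 1.019; τ_2 = 382/1.019 = 374.8 days.
Leg 3: 351 days is already measured aboard the station.
Total: 92.00 + 374.8 + 351.0 days.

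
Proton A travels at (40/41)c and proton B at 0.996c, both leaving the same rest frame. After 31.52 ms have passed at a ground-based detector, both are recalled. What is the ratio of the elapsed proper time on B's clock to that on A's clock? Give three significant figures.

A: γ = 1/√(1 − (40/41)²) = 41/9 ≈ 4.556. B: γ = 1/√(1 − 0.996²) = 1/√0.007984 = 11.19.
τ_A/τ_B = γ_B/γ_A = 11.19/4.556 = 2.457, so τ_B/τ_A = 0.4071.

τ_B/τ_A = 0.407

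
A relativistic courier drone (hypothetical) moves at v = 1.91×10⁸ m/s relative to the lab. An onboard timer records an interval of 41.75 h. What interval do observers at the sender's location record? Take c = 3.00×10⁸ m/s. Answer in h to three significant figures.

β = 1.91×10⁸/3.00×10⁸ = 0.6367; γ = 1/√(1 − 0.6367²) = 1.297
The interval measured aboard the drone is the proper time (both events occur at the same place in that frame); the lab-frame interval is Δt = γτ = 1.297 × 41.75 h.

Δt = 54.1 h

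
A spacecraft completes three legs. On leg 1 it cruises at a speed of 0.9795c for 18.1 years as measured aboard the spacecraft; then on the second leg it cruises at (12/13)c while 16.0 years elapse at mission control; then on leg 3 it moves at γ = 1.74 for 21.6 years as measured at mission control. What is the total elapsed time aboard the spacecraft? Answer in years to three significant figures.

τ = 36.7 years

Leg 1: 18.1 years is already measured aboard the spacecraft.
Leg 2: γ = 1/√(1 − (12/13)²) = 13/5 = 2.600; τ_2 = 16.0/2.600 = 6.154 years.
Leg 3: γ = 1.74; τ_3 = 21.6/1.740 = 12.41 years.
Total: 18.10 + 6.154 + 12.41 years.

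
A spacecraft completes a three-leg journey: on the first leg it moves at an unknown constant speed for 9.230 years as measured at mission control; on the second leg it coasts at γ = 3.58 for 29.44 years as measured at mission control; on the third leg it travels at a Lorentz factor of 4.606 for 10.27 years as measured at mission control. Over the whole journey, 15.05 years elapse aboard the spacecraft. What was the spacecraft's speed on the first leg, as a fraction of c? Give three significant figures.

Leg 1: speed unknown; τ_1 = 9.230/γ_1.
Leg 2: γ = 3.58; τ_2 = 29.44/3.580 = 8.223 years.
Leg 3: γ = 4.606; τ_3 = 10.27/4.606 = 2.230 years.
Total proper time: τ_1 + 8.223 + 2.230 = 15.05, so τ_1 = 15.05 − 10.45 = 4.597 years.
γ_1 = 9.230/4.597 = 2.008; β = √(1 − 1/γ²) = √0.7520.

β = 0.867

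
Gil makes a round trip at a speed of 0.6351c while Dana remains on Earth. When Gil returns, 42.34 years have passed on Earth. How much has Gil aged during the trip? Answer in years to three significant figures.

τ = 32.7 years

γ = 1/√(1 − 0.6351²) = 1/√0.5966 = 1.295
Gil's clock measures proper time along the trip: τ = Δt/γ = 42.34/1.295 years.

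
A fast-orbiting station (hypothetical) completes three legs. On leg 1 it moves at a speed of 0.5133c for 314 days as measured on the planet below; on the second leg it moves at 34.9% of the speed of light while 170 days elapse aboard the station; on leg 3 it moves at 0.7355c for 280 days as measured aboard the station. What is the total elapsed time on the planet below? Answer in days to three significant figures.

Leg 1: 314 days is already measured on the planet below.
Leg 2: β = 0.349; γ = 1/√(1 − 0.349²) = 1/√0.8782 = 1.067; Δt_2 = 1.067 × 170 = 181.4 days.
Leg 3: γ = 1/√(1 − 0.7355²) = 1/√0.4590 = 1.476; Δt_3 = 1.476 × 280 = 413.3 days.
Total: 314.0 + 181.4 + 413.3 days.

Δt = 909 days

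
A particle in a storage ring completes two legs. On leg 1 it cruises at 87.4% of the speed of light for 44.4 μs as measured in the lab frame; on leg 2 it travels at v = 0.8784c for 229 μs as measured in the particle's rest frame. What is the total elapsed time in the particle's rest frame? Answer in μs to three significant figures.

Leg 1: β = 0.874; γ = 1/√(1 − 0.874²) = 1/√0.2361 = 2.058; τ_1 = 44.4/2.058 = 21.58 μs.
Leg 2: 229 μs is already measured in the particle's rest frame.
Total: 21.58 + 229.0 μs.

τ = 251 μs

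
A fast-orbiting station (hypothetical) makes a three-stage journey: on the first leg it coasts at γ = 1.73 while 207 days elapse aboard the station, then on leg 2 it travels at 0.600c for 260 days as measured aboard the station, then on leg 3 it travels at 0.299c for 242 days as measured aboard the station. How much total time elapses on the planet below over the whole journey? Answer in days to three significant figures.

Δt = 937 days

Leg 1: γ = 1.73; Δt_1 = 1.730 × 207 = 358.1 days.
Leg 2: γ = 1/√(1 − 0.600²) = 5/4 = 1.250; Δt_2 = 1.250 × 260 = 325.0 days.
Leg 3: γ = 1/√(1 − 0.299²) = 1/√0.9106 = 1.048; Δt_3 = 1.048 × 242 = 253.6 days.
Total: 358.1 + 325.0 + 253.6 days.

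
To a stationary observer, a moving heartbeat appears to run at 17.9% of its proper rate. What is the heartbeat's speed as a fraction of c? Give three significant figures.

β = 0.984

Rate ratio = 1/γ, so γ = 1/0.179 = 5.587.
β = √(1 − 1/γ²) = √(1 − 0.179²) = √0.9680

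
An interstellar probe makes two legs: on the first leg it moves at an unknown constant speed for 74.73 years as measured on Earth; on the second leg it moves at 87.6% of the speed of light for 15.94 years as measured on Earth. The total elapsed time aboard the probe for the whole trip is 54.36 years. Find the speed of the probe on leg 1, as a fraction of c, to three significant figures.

Leg 1: speed unknown; τ_1 = 74.73/γ_1.
Leg 2: β = 0.876; γ = 1/√(1 − 0.876²) = 1/√0.2326 = 2.073; τ_2 = 15.94/2.073 = 7.688 years.
Total proper time: τ_1 + 7.688 = 54.36, so τ_1 = 54.36 − 7.688 = 46.67 years.
γ_1 = 74.73/46.67 = 1.601; β = √(1 − 1/γ²) = √0.6099.

β = 0.781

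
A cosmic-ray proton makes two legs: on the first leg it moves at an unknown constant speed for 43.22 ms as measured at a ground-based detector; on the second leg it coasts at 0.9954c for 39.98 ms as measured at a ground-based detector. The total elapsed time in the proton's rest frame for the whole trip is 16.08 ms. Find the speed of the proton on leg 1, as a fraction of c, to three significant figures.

Leg 1: speed unknown; τ_1 = 43.22/γ_1.
Leg 2: γ = 1/√(1 − 0.9954²) = 1/√0.009179 = 10.44; τ_2 = 39.98/10.44 = 3.830 ms.
Total proper time: τ_1 + 3.830 = 16.08, so τ_1 = 16.08 − 3.830 = 12.25 ms.
γ_1 = 43.22/12.25 = 3.528; β = √(1 − 1/γ²) = √0.9197.

β = 0.959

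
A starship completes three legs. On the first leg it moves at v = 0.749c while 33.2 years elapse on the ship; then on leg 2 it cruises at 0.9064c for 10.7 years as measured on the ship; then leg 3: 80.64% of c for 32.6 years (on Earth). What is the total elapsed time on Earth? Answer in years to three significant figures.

Leg 1: γ = 1/√(1 − 0.749²) = 1/√0.4390 = 1.509; Δt_1 = 1.509 × 33.2 = 50.11 years.
Leg 2: γ = 1/√(1 − 0.9064²) = 1/√0.1784 = 2.367; Δt_2 = 2.367 × 10.7 = 25.33 years.
Leg 3: 32.6 years is already measured on Earth.
Total: 50.11 + 25.33 + 32.60 years.

Δt = 108 years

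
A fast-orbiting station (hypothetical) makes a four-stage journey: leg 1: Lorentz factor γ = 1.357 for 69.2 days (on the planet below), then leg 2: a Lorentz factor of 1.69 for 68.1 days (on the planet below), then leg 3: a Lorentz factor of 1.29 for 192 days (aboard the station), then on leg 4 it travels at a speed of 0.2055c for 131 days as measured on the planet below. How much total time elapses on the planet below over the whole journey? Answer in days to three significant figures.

Δt = 516 days

Leg 1: 69.2 days is already measured on the planet below.
Leg 2: 68.1 days is already measured on the planet below.
Leg 3: γ = 1.29; Δt_3 = 1.290 × 192 = 247.7 days.
Leg 4: 131 days is already measured on the planet below.
Total: 69.20 + 68.10 + 247.7 + 131.0 days.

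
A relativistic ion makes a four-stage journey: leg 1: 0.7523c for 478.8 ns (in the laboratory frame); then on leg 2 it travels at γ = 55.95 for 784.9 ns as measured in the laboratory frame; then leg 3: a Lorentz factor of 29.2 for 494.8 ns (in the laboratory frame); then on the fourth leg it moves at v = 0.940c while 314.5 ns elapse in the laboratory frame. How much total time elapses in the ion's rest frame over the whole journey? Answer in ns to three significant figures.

τ = 454 ns

Leg 1: γ = 1/√(1 − 0.7523²) = 1/√0.4340 = 1.518; τ_1 = 478.8/1.518 = 315.4 ns.
Leg 2: γ = 55.95; τ_2 = 784.9/55.95 = 14.03 ns.
Leg 3: γ = 29.2; τ_3 = 494.8/29.20 = 16.95 ns.
Leg 4: γ = 1/√(1 − 0.940²) = 1/√0.1164 = 2.931; τ_4 = 314.5/2.931 = 107.3 ns.
Total: 315.4 + 14.03 + 16.95 + 107.3 ns.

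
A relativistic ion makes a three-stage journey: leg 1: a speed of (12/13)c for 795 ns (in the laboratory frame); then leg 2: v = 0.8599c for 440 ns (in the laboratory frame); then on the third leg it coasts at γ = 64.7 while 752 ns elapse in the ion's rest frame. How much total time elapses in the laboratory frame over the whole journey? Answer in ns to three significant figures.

Δt = 4.99×10⁴ ns

Leg 1: 795 ns is already measured in the laboratory frame.
Leg 2: 440 ns is already measured in the laboratory frame.
Leg 3: γ = 64.7; Δt_3 = 64.70 × 752 = 4.865×10⁴ ns.
Total: 795.0 + 440.0 + 4.865×10⁴ ns.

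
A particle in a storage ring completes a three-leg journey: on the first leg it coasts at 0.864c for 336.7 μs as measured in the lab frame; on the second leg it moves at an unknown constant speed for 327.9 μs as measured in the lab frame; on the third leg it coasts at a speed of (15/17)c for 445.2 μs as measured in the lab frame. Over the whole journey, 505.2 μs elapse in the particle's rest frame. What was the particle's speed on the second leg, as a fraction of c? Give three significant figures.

β = 0.923

Leg 1: γ = 1/√(1 − 0.864²) = 1/√0.2535 = 1.986; τ_1 = 336.7/1.986 = 169.5 μs.
Leg 2: speed unknown; τ_2 = 327.9/γ_2.
Leg 3: γ = 1/√(1 − (15/17)²) = 17/8 = 2.125; τ_3 = 445.2/2.125 = 209.5 μs.
Total proper time: 169.5 + τ_2 + 209.5 = 505.2, so τ_2 = 505.2 − 379.0 = 126.2 μs.
γ_2 = 327.9/126.2 = 2.599; β = √(1 − 1/γ²) = √0.8519.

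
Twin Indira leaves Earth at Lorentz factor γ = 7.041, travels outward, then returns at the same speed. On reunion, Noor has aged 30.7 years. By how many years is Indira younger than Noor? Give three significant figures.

Δt − τ = 26.3 years

γ = 7.041
Indira's elapsed proper time: τ = 30.7/7.041 = 4.360 years.
Age gap = Δt − τ = 30.7 − 4.360 years.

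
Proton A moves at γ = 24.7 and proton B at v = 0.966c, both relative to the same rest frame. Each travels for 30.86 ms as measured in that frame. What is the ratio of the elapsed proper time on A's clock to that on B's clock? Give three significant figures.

τ_A/τ_B = 0.157

A: γ = 24.7. B: γ = 1/√(1 − 0.966²) = 1/√0.06684 = 3.868.
τ_A/τ_B = γ_B/γ_A = 3.868/24.70 = 0.1566, so τ_A/τ_B = 0.1566.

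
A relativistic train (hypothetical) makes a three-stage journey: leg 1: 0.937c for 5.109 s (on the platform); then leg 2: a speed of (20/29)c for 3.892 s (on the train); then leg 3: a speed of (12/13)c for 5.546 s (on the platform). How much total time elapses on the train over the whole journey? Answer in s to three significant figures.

Leg 1: γ = 1/√(1 − 0.937²) = 1/√0.1220 = 2.863; τ_1 = 5.109/2.863 = 1.785 s.
Leg 2: 3.892 s is already measured on the train.
Leg 3: γ = 1/√(1 − (12/13)²) = 13/5 = 2.600; τ_3 = 5.546/2.600 = 2.133 s.
Total: 1.785 + 3.892 + 2.133 s.

τ = 7.81 s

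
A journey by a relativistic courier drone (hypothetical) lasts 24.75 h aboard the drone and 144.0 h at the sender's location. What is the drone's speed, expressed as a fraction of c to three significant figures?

β = 0.985

The proper time is measured aboard the drone (both events occur at the drone's location); Δt is measured at the sender's location. γ = Δt/τ = 144.0/24.75 = 5.818.
β = √(1 − 1/γ²) = √(1 − 0.02954) = √0.9705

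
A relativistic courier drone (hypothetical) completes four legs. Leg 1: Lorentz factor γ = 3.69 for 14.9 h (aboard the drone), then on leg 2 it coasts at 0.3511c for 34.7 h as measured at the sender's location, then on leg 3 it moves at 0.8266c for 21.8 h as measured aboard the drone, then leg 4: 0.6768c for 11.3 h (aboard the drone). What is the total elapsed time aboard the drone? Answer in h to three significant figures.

τ = 80.5 h

Leg 1: 14.9 h is already measured aboard the drone.
Leg 2: γ = 1/√(1 − 0.3511²) = 1/√0.8767 = 1.068; τ_2 = 34.7/1.068 = 32.49 h.
Leg 3: 21.8 h is already measured aboard the drone.
Leg 4: 11.3 h is already measured aboard the drone.
Total: 14.90 + 32.49 + 21.80 + 11.30 h.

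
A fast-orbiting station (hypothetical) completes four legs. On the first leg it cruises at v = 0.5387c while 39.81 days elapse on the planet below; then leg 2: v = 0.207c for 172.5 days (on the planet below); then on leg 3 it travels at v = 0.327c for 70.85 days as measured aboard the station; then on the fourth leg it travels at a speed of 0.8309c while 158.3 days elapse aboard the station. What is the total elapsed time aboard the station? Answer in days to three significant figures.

τ = 431 days

Leg 1: γ = 1/√(1 − 0.5387²) = 1/√0.7098 = 1.187; τ_1 = 39.81/1.187 = 33.54 days.
Leg 2: γ = 1/√(1 − 0.207²) = 1/√0.9572 = 1.022; τ_2 = 172.5/1.022 = 168.8 days.
Leg 3: 70.85 days is already measured aboard the station.
Leg 4: 158.3 days is already measured aboard the station.
Total: 33.54 + 168.8 + 70.85 + 158.3 days.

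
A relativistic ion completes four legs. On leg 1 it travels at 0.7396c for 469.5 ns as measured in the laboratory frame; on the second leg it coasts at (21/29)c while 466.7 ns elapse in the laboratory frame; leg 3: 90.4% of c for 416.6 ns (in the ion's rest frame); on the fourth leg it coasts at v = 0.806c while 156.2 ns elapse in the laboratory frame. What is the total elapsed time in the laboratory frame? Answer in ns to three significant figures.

Leg 1: 469.5 ns is already measured in the laboratory frame.
Leg 2: 466.7 ns is already measured in the laboratory frame.
Leg 3: β = 0.904; γ = 1/√(1 − 0.904²) = 1/√0.1828 = 2.339; Δt_3 = 2.339 × 416.6 = 974.4 ns.
Leg 4: 156.2 ns is already measured in the laboratory frame.
Total: 469.5 + 466.7 + 974.4 + 156.2 ns.

Δt = 2070 ns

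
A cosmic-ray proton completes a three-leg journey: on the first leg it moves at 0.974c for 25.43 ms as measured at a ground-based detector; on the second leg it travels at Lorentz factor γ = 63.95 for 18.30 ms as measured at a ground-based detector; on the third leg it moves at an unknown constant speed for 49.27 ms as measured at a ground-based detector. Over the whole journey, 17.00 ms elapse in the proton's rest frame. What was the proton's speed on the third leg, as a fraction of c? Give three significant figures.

β = 0.975

Leg 1: γ = 1/√(1 − 0.974²) = 1/√0.05132 = 4.414; τ_1 = 25.43/4.414 = 5.761 ms.
Leg 2: γ = 63.95; τ_2 = 18.30/63.95 = 0.2862 ms.
Leg 3: speed unknown; τ_3 = 49.27/γ_3.
Total proper time: 5.761 + 0.2862 + τ_3 = 17.00, so τ_3 = 17.00 − 6.047 = 10.95 ms.
γ_3 = 49.27/10.95 = 4.498; β = √(1 − 1/γ²) = √0.9506.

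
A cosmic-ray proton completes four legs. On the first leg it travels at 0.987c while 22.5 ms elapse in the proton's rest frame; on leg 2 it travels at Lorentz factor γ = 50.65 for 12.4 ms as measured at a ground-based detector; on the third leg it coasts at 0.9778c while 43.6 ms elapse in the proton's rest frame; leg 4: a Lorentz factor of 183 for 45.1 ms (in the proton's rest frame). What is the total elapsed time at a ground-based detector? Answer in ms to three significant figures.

Leg 1: γ = 1/√(1 − 0.987²) = 1/√0.02583 = 6.222; Δt_1 = 6.222 × 22.5 = 140.0 ms.
Leg 2: 12.4 ms is already measured at a ground-based detector.
Leg 3: γ = 1/√(1 − 0.9778²) = 1/√0.04391 = 4.772; Δt_3 = 4.772 × 43.6 = 208.1 ms.
Leg 4: γ = 183; Δt_4 = 183.0 × 45.1 = 8253 ms.
Total: 140.0 + 12.40 + 208.1 + 8253 ms.

Δt = 8610 ms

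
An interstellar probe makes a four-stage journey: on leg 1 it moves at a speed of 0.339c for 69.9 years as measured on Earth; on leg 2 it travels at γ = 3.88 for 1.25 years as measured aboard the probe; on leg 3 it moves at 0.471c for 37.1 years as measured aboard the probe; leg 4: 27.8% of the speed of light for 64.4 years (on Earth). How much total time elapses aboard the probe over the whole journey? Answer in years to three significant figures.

τ = 166 years

Leg 1: γ = 1/√(1 − 0.339²) = 1/√0.8851 = 1.063; τ_1 = 69.9/1.063 = 65.76 years.
Leg 2: 1.25 years is already measured aboard the probe.
Leg 3: 37.1 years is already measured aboard the probe.
Leg 4: β = 0.278; γ = 1/√(1 − 0.278²) = 1/√0.9227 = 1.041; τ_4 = 64.4/1.041 = 61.86 years.
Total: 65.76 + 1.250 + 37.10 + 61.86 years.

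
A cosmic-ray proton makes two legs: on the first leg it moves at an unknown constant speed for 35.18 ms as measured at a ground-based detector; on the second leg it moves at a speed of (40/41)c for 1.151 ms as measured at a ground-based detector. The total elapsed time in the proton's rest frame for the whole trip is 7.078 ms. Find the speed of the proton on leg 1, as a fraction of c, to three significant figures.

Leg 1: speed unknown; τ_1 = 35.18/γ_1.
Leg 2: γ = 1/√(1 − (40/41)²) = 41/9 ≈ 4.556; τ_2 = 1.151/4.556 = 0.2527 ms.
Total proper time: τ_1 + 0.2527 = 7.078, so τ_1 = 7.078 − 0.2527 = 6.825 ms.
γ_1 = 35.18/6.825 = 5.154; β = √(1 − 1/γ²) = √0.9624.

β = 0.981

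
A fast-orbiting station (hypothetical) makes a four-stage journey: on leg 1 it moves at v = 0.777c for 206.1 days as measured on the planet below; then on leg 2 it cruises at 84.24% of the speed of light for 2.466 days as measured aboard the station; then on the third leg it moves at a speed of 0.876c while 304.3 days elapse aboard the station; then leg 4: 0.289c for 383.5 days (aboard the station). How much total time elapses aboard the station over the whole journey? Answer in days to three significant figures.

Leg 1: γ = 1/√(1 − 0.777²) = 1/√0.3963 = 1.589; τ_1 = 206.1/1.589 = 129.7 days.
Leg 2: 2.466 days is already measured aboard the station.
Leg 3: 304.3 days is already measured aboard the station.
Leg 4: 383.5 days is already measured aboard the station.
Total: 129.7 + 2.466 + 304.3 + 383.5 days.

τ = 820 days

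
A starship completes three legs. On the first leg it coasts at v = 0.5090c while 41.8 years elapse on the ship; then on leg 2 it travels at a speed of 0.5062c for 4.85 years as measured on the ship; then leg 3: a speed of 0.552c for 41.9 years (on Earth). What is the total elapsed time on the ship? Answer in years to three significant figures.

Leg 1: 41.8 years is already measured on the ship.
Leg 2: 4.85 years is already measured on the ship.
Leg 3: γ = 1/√(1 − 0.552²) = 1/√0.6953 = 1.199; τ_3 = 41.9/1.199 = 34.94 years.
Total: 41.80 + 4.850 + 34.94 years.

τ = 81.6 years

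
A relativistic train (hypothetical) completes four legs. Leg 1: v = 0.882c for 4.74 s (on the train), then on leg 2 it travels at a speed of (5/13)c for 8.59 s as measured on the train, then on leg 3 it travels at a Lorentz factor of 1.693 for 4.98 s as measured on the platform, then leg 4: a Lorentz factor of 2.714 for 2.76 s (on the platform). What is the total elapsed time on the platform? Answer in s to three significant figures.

Leg 1: γ = 1/√(1 − 0.882²) = 1/√0.2221 = 2.122; Δt_1 = 2.122 × 4.74 = 10.06 s.
Leg 2: γ = 1/√(1 − (5/13)²) = 13/12 ≈ 1.083; Δt_2 = 1.083 × 8.59 = 9.306 s.
Leg 3: 4.98 s is already measured on the platform.
Leg 4: 2.76 s is already measured on the platform.
Total: 10.06 + 9.306 + 4.980 + 2.760 s.

Δt = 27.1 s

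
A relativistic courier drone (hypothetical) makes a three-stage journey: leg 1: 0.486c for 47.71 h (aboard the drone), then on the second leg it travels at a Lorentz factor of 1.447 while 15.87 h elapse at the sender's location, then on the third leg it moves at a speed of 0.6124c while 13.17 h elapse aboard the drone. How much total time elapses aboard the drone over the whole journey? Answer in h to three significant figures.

τ = 71.8 h

Leg 1: 47.71 h is already measured aboard the drone.
Leg 2: γ = 1.447; τ_2 = 15.87/1.447 = 10.97 h.
Leg 3: 13.17 h is already measured aboard the drone.
Total: 47.71 + 10.97 + 13.17 h.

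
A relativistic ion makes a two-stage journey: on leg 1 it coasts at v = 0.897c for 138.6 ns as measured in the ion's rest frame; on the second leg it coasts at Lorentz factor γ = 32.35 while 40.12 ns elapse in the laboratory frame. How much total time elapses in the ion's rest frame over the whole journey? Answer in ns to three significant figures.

τ = 140 ns

Leg 1: 138.6 ns is already measured in the ion's rest frame.
Leg 2: γ = 32.35; τ_2 = 40.12/32.35 = 1.240 ns.
Total: 138.6 + 1.240 ns.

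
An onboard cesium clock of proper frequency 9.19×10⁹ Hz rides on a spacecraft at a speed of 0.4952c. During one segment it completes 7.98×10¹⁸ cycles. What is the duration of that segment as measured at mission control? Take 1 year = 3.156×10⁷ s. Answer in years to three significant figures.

γ = 1/√(1 − 0.4952²) = 1/√0.7548 = 1.151
Proper time for N cycles: τ = N/f = 7.98×10¹⁸/(9.19×10⁹) = 8.683×10⁸ s = 27.51 years.
Lab-frame duration Δt = γτ = 1.151 × 27.51 = 31.67 years.

Δt = 31.7 years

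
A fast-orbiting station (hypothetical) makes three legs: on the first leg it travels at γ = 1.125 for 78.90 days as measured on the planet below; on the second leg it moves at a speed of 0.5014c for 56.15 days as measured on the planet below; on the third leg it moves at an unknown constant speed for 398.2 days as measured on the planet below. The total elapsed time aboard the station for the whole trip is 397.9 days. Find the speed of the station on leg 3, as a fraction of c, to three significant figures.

Leg 1: γ = 1.125; τ_1 = 78.90/1.125 = 70.13 days.
Leg 2: γ = 1/√(1 − 0.5014²) = 1/√0.7486 = 1.156; τ_2 = 56.15/1.156 = 48.58 days.
Leg 3: speed unknown; τ_3 = 398.2/γ_3.
Total proper time: 70.13 + 48.58 + τ_3 = 397.9, so τ_3 = 397.9 − 118.7 = 279.2 days.
γ_3 = 398.2/279.2 = 1.426; β = √(1 − 1/γ²) = √0.5084.

β = 0.713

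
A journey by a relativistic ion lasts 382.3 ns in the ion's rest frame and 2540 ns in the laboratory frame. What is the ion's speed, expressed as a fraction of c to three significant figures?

v = 0.989c

The proper time is measured in the ion's rest frame (both events occur at the ion's location); Δt is measured in the laboratory frame. γ = Δt/τ = 2540/382.3 = 6.644.
β = √(1 − 1/γ²) = √(1 − 0.02265) = √0.9773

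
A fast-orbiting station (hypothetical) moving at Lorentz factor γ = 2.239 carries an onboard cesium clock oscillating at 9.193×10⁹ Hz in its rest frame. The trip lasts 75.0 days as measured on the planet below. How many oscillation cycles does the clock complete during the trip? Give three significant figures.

N = 2.66×10¹⁶

γ = 2.239
The oscillator's own cycle count is N = f × τ where τ is the proper time aboard the station. τ = Δt/γ = 75.0/2.239 = 33.50 days = 2.894×10⁶ s.
N = 9.193×10⁹ × 2.894×10⁶ = 2.661×10¹⁶.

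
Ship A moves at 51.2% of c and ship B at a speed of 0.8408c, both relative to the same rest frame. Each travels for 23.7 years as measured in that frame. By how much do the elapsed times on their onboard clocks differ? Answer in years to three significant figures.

|τ_A − τ_B| = 7.53 years

A: β = 0.512; γ = 1/√(1 − 0.512²) = 1/√0.7379 = 1.164; τ_A = 23.7/1.164 = 20.36 years.
B: γ = 1/√(1 − 0.8408²) = 1/√0.2931 = 1.847; τ_B = 23.7/1.847 = 12.83 years.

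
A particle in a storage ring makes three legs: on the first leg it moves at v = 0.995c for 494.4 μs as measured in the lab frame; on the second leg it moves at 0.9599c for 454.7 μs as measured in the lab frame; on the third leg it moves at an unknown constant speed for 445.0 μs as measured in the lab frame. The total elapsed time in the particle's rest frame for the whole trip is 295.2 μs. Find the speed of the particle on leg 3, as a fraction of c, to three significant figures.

Leg 1: γ = 1/√(1 − 0.995²) = 1/√0.009975 = 10.01; τ_1 = 494.4/10.01 = 49.38 μs.
Leg 2: γ = 1/√(1 − 0.9599²) = 1/√0.07859 = 3.567; τ_2 = 454.7/3.567 = 127.5 μs.
Leg 3: speed unknown; τ_3 = 445.0/γ_3.
Total proper time: 49.38 + 127.5 + τ_3 = 295.2, so τ_3 = 295.2 − 176.8 = 118.4 μs.
γ_3 = 445.0/118.4 = 3.760; β = √(1 − 1/γ²) = √0.9293.

β = 0.964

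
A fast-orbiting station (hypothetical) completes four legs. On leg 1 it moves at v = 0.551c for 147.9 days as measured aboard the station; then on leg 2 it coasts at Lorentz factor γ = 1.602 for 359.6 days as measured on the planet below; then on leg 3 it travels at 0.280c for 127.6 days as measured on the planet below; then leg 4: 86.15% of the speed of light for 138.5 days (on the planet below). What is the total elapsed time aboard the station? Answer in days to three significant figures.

Leg 1: 147.9 days is already measured aboard the station.
Leg 2: γ = 1.602; τ_2 = 359.6/1.602 = 224.5 days.
Leg 3: γ = 1/√(1 − 0.280²) = 25/24 ≈ 1.042; τ_3 = 127.6/1.042 = 122.5 days.
Leg 4: β = 0.8615; γ = 1/√(1 − 0.8615²) = 1/√0.2578 = 1.969; τ_4 = 138.5/1.969 = 70.32 days.
Total: 147.9 + 224.5 + 122.5 + 70.32 days.

τ = 565 days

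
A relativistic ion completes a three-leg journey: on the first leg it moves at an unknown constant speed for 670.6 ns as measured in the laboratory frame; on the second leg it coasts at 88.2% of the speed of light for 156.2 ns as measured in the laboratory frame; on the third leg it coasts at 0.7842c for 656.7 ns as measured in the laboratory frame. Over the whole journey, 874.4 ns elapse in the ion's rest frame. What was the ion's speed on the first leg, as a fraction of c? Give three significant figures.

Leg 1: speed unknown; τ_1 = 670.6/γ_1.
Leg 2: β = 0.882; γ = 1/√(1 − 0.882²) = 1/√0.2221 = 2.122; τ_2 = 156.2/2.122 = 73.61 ns.
Leg 3: γ = 1/√(1 − 0.7842²) = 1/√0.3850 = 1.612; τ_3 = 656.7/1.612 = 407.5 ns.
Total proper time: τ_1 + 73.61 + 407.5 = 874.4, so τ_1 = 874.4 − 481.1 = 393.3 ns.
γ_1 = 670.6/393.3 = 1.705; β = √(1 − 1/γ²) = √0.6560.

β = 0.810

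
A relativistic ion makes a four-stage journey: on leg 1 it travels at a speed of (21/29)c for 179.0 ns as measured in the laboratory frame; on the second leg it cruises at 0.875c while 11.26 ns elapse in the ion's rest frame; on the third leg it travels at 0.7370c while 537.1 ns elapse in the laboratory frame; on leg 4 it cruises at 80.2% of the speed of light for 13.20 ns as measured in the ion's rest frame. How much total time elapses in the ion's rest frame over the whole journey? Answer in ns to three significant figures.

Leg 1: γ = 1/√(1 − (21/29)²) = 29/20 = 1.450; τ_1 = 179.0/1.450 = 123.4 ns.
Leg 2: 11.26 ns is already measured in the ion's rest frame.
Leg 3: γ = 1/√(1 − 0.7370²) = 1/√0.4568 = 1.480; τ_3 = 537.1/1.480 = 363.0 ns.
Leg 4: 13.20 ns is already measured in the ion's rest frame.
Total: 123.4 + 11.26 + 363.0 + 13.20 ns.

τ = 511 ns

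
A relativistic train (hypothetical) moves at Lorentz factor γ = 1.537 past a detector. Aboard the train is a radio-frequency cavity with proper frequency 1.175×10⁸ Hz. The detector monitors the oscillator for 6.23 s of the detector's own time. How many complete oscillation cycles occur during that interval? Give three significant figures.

N = 4.76×10⁸

γ = 1.537
During 6.23 s of lab time, the oscillator's proper time advances by τ = Δt/γ = 6.23/1.537 = 4.053 s = 4.053×10⁰ s.
N = f × τ = 1.175×10⁸ × 4.053×10⁰ = 4.763×10⁸.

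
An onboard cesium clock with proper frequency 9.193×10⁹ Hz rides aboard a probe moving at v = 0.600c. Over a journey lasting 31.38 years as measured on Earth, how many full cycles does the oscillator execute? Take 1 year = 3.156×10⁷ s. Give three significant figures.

N = 7.28×10¹⁸

γ = 1/√(1 − 0.600²) = 1/√0.6400 = 1.250
The oscillator's own cycle count is N = f × τ where τ is the proper time aboard the probe. τ = Δt/γ = 31.38/1.250 = 25.10 years = 7.923×10⁸ s.
N = 9.193×10⁹ × 7.923×10⁸ = 7.283×10¹⁸.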